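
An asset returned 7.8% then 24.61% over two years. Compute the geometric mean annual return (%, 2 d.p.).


Formula: Geometric mean = ((1+r1)*(1+r2))^(1/2) - 1
Product: (1 + 0.078) * (1 + 0.2461) = 1.078 * 1.2461 = 1.343296
Square root: 1.343296^0.5 = 1.159006
Geometric mean = 1.159006 - 1 = 0.159006
As percentage: 15.90%

15.90%


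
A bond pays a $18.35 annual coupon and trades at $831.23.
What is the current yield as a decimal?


Formula: Current yield = annual coupon / price
Substituting: CY = $18.35 / $831.23
CY = 0.022076

0.022076


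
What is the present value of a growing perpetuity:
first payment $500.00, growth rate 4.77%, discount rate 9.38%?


Formula: PV = C / (r - g)
Spread: r - g = 0.0938 - 0.0477 = 0.0461
Substituting: PV = $500.00 / 0.0461
PV = $10,845.99

$10,845.99


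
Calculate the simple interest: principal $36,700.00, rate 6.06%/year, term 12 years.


Formula: I = P * r * t
Substituting: I = $36,700.00 * 0.0606 * 12
Step: I = $36,700.00 * 0.7272
I = $26,688.24

$26,688.24


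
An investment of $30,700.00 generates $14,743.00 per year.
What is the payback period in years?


Formula: Payback = investment / annual cash flow
Substituting: Payback = $30,700.00 / $14,743.00
Payback = 2.0823 years

2.0823 years


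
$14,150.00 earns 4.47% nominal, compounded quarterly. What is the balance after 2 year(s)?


Formula: FV = P * (1 + r/m)^(m*t)
Period rate: r/m = 0.0447 / 4 = 0.011175
Total periods: m*t = 4 * 2 = 8
Growth factor: (1 + 0.011175)^8 = 1.092976
FV = $14,150.00 * 1.092976 = $15,465.61

$15,465.61


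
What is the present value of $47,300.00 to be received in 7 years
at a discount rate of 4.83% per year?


Formula: PV = FV / (1 + r)^n
Substituting: PV = $47,300.00 / (1 + 0.0483)^7
Discount factor: (1.0483)^7 = 1.391231
PV = $47,300.00 / 1.391231 = $33,998.68

$33,998.68


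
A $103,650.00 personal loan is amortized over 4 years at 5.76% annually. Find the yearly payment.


Formula: PMT = PV * r / (1 - (1+r)^(-n))
Denominator: 1 - (1 + 0.0576)^(-4) = 0.200692
Numerator: $103,650.00 * 0.0576 = 5970.24
PMT = 5970.24 / 0.200692 = $29,748.29

$29,748.29


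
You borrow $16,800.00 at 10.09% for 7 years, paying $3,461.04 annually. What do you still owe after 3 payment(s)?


Formula: Balance = PV*(1+r)^k - PMT*((1+r)^k - 1)/r
Growth: (1 + 0.1009)^3 = 1.33427
Accumulated factor: ((1+r)^k - 1)/r = 3.312881
Balance = $16,800.00 * 1.33427 - $3,461.04 * 3.312881
Balance = $10,949.72

$10,949.72


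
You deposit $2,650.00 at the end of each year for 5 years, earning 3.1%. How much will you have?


Formula: FV = PMT * ((1+r)^n - 1) / r
Growth factor: (1 + 0.031)^5 = 1.164913
Numerator: 1.164913 - 1 = 0.164913
FV = $2,650.00 * 0.164913 / 0.031 = $14,097.36

$14,097.36


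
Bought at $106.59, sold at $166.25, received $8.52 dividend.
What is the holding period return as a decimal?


Formula: HPR = (P1 - P0 + D) / P0
Gain: $166.25 - $106.59 + $8.52 = $68.18
HPR = $68.18 / $106.59 = 0.6396

0.6396


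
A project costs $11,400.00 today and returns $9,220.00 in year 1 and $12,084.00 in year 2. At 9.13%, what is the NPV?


Formula: NPV = C0 + C1/(1+r) + C2/(1+r)^2
Discount C1: $9,220.00 / (1 + 0.0913) = $8,448.64
Discount C2: $12,084.00 / (1 + 0.0913)^2 = $10,146.64
NPV = -$11,400.00 + $8,448.64 + $10,146.64 = $7,195.28

$7,195.28


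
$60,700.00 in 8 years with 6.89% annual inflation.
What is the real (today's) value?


Formula: Real value = nominal / (1 + inflation)^years
Price level: (1 + 0.0689)^8 = 1.704106
Real value = $60,700.00 / 1.704106 = $35,619.85

$35,619.85


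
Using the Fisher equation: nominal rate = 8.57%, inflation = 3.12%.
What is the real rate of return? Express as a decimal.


Formula: (1 + r_real) = (1 + r_nom) / (1 + inflation)
Substituting: (1 + r_real) = 1.0857 / 1.0312
(1 + r_real) = 1.052851
r_real = 1.052851 - 1 = 0.052851

0.052851


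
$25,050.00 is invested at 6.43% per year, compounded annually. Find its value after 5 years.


Formula: FV = P * (1 + r)^n
Substituting: FV = $25,050.00 * (1 + 0.0643)^5
Growth factor: (1.0643)^5 = 1.36559
FV = $25,050.00 * 1.36559 = $34,208.03

$34,208.03


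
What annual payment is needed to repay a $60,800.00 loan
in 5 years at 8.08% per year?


Formula: PMT = PV * r / (1 - (1+r)^(-n))
Denominator: 1 - (1 + 0.0808)^(-5) = 0.321932
Numerator: $60,800.00 * 0.0808 = 4912.64
PMT = 4912.64 / 0.321932 = $15,259.87

$15,259.87


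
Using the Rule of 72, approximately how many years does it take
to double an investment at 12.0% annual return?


Formula: Years ≈ 72 / r
Substituting: Years ≈ 72 / 12.0
Years ≈ 6.0

6.0 years


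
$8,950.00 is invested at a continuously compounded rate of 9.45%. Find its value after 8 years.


Formula: FV = P * e^(r*t)
Exponent: r*t = 0.0945 * 8 = 0.756
e^(0.756) = 2.12974
FV = $8,950.00 * 2.12974 = $19,061.17

$19,061.17


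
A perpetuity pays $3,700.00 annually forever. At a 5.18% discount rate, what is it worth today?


Formula: PV = C / r
Substituting: PV = $3,700.00 / 0.0518
PV = $71,428.57

$71,428.57


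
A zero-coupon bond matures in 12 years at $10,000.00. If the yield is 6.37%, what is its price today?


Formula: Price = FV / (1 + r)^n
Substituting: Price = $10,000.00 / (1 + 0.0637)^12
Discount factor: (1.0637)^12 = 2.098118
Price = $10,000.00 / 2.098118 = $4,766.18

$4,766.18


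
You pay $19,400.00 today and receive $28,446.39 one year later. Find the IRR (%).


Formula: IRR = C1/C0 - 1
Substituting: IRR = $28,446.39 / $19,400.00 - 1
Ratio: 1.466309 - 1 = 0.466309
IRR = 46.6309%

46.6309%


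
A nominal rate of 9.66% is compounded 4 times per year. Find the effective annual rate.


Formula: EAR = (1 + r/m)^m - 1
Period rate: r/m = 0.0966 / 4 = 0.02415
Compounding: (1 + 0.02415)^4 = 1.100156
EAR = 1.100156 - 1 = 0.100156

0.100156


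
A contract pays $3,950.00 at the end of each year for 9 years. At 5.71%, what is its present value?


Formula: PV = PMT * (1 - (1+r)^(-n)) / r
Discount factor: (1 + 0.0571)^(-9) = 0.606674
Bracket: 1 - 0.606674 = 0.393326
PV = $3,950.00 * 0.393326 / 0.0571 = $27,209.07

$27,209.07


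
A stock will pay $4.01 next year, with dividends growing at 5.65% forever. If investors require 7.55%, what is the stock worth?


Formula: P = D1 / (r - g)
Spread: r - g = 0.0755 - 0.0565 = 0.019
Substituting: P = $4.01 / 0.019
P = $211.05

$211.05


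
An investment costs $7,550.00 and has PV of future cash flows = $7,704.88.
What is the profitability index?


Formula: PI = PV(cash flows) / initial investment
Substituting: PI = $7,704.88 / $7,550.00
PI = 1.0205

1.0205


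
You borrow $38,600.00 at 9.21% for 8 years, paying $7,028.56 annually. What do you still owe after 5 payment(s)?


Formula: Balance = PV*(1+r)^k - PMT*((1+r)^k - 1)/r
Growth: (1 + 0.0921)^5 = 1.553503
Accumulated factor: ((1+r)^k - 1)/r = 6.009802
Balance = $38,600.00 * 1.553503 - $7,028.56 * 6.009802
Balance = $17,724.95

$17,724.95


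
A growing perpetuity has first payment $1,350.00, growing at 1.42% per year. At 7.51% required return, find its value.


Formula: PV = C / (r - g)
Spread: r - g = 0.0751 - 0.0142 = 0.0609
Substituting: PV = $1,350.00 / 0.0609
PV = $22,167.49

$22,167.49


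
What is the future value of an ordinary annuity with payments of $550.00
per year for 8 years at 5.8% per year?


Formula: FV = PMT * ((1+r)^n - 1) / r
Growth factor: (1 + 0.058)^8 = 1.569948
Numerator: 1.569948 - 1 = 0.569948
FV = $550.00 * 0.569948 / 0.058 = $5,404.68

$5,404.68


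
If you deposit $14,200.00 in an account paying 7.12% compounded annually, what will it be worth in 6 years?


Formula: FV = P * (1 + r)^n
Substituting: FV = $14,200.00 * (1 + 0.0712)^6
Growth factor: (1.0712)^6 = 1.510857
FV = $14,200.00 * 1.510857 = $21,454.17

$21,454.17


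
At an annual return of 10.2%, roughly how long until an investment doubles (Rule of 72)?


Formula: Years ≈ 72 / r
Substituting: Years ≈ 72 / 10.2
Years ≈ 7.1

7.1 years


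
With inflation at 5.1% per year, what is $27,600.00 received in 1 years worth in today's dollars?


Formula: Real value = nominal / (1 + inflation)^years
Price level: (1 + 0.051)^1 = 1.051
Real value = $27,600.00 / 1.051 = $26,260.70

$26,260.70


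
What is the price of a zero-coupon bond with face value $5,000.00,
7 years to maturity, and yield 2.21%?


Formula: Price = FV / (1 + r)^n
Substituting: Price = $5,000.00 / (1 + 0.0221)^7
Discount factor: (1.0221)^7 = 1.165343
Price = $5,000.00 / 1.165343 = $4,290.58

$4,290.58


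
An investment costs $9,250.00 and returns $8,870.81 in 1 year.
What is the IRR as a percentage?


Formula: IRR = C1/C0 - 1
Substituting: IRR = $8,870.81 / $9,250.00 - 1
Ratio: 0.959006 - 1 = -0.040994
IRR = -4.0994%

-4.0994%


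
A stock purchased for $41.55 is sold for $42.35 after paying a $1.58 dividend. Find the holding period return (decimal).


Formula: HPR = (P1 - P0 + D) / P0
Gain: $42.35 - $41.55 + $1.58 = $2.38
HPR = $2.38 / $41.55 = 0.0573

0.0573


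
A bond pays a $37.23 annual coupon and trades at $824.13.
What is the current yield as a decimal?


Formula: Current yield = annual coupon / price
Substituting: CY = $37.23 / $824.13
CY = 0.045175

0.045175


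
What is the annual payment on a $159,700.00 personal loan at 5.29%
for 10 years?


Formula: PMT = PV * r / (1 - (1+r)^(-n))
Denominator: 1 - (1 + 0.0529)^(-10) = 0.402788
Numerator: $159,700.00 * 0.0529 = 8448.13
PMT = 8448.13 / 0.402788 = $20,974.15

$20,974.15


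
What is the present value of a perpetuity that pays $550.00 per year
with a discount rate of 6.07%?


Formula: PV = C / r
Substituting: PV = $550.00 / 0.0607
PV = $9,060.96

$9,060.96


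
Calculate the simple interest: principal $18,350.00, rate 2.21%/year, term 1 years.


Formula: I = P * r * t
Substituting: I = $18,350.00 * 0.0221 * 1
Step: I = $18,350.00 * 0.0221
I = $405.54

$405.54


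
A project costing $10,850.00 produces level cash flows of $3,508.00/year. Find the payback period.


Formula: Payback = investment / annual cash flow
Substituting: Payback = $10,850.00 / $3,508.00
Payback = 3.0929 years

3.0929 years


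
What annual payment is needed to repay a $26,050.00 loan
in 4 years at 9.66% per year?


Formula: PMT = PV * r / (1 - (1+r)^(-n))
Denominator: 1 - (1 + 0.0966)^(-4) = 0.308476
Numerator: $26,050.00 * 0.0966 = 2516.43
PMT = 2516.43 / 0.308476 = $8,157.61

$8,157.61


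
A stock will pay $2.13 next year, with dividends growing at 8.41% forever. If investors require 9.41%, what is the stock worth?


Formula: P = D1 / (r - g)
Spread: r - g = 0.0941 - 0.0841 = 0.01
Substituting: P = $2.13 / 0.01
P = $213.00

$213.00


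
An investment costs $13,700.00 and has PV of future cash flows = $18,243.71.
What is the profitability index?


Formula: PI = PV(cash flows) / initial investment
Substituting: PI = $18,243.71 / $13,700.00
PI = 1.3317

1.3317


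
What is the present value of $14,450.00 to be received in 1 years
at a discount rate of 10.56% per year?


Formula: PV = FV / (1 + r)^n
Substituting: PV = $14,450.00 / (1 + 0.1056)^1
Discount factor: (1.1056)^1 = 1.1056
PV = $14,450.00 / 1.1056 = $13,069.83

$13,069.83


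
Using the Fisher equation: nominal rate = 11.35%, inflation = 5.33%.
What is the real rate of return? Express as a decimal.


Formula: (1 + r_real) = (1 + r_nom) / (1 + inflation)
Substituting: (1 + r_real) = 1.1135 / 1.0533
(1 + r_real) = 1.057154
r_real = 1.057154 - 1 = 0.057154

0.057154


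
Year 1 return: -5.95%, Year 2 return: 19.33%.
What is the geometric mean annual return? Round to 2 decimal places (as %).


Formula: Geometric mean = ((1+r1)*(1+r2))^(1/2) - 1
Product: (1 + -0.0595) * (1 + 0.1933) = 0.9405 * 1.1933 = 1.122299
Square root: 1.122299^0.5 = 1.059386
Geometric mean = 1.059386 - 1 = 0.059386
As percentage: 5.94%

5.94%


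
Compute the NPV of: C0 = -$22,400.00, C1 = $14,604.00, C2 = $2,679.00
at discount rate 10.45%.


Formula: NPV = C0 + C1/(1+r) + C2/(1+r)^2
Discount C1: $14,604.00 / (1 + 0.1045) = $13,222.27
Discount C2: $2,679.00 / (1 + 0.1045)^2 = $2,196.05
NPV = -$22,400.00 + $13,222.27 + $2,196.05 = -$6,981.68

-$6,981.68


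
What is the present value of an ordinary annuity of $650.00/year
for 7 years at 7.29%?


Formula: PV = PMT * (1 - (1+r)^(-n)) / r
Discount factor: (1 + 0.0729)^(-7) = 0.611062
Bracket: 1 - 0.611062 = 0.388938
PV = $650.00 * 0.388938 / 0.0729 = $3,467.90

$3,467.90


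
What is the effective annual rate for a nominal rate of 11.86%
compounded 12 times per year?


Formula: EAR = (1 + r/m)^m - 1
Period rate: r/m = 0.1186 / 12 = 0.009883
Compounding: (1 + 0.009883)^12 = 1.125264
EAR = 1.125264 - 1 = 0.125264

0.125264


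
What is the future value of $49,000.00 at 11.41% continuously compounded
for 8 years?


Formula: FV = P * e^(r*t)
Exponent: r*t = 0.1141 * 8 = 0.9128
e^(0.9128) = 2.491288
FV = $49,000.00 * 2.491288 = $122,073.13

$122,073.13


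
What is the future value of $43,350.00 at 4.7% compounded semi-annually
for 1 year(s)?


Formula: FV = P * (1 + r/m)^(m*t)
Period rate: r/m = 0.047 / 2 = 0.0235
Total periods: m*t = 2 * 1 = 2
Growth factor: (1 + 0.0235)^2 = 1.047552
FV = $43,350.00 * 1.047552 = $45,411.39

$45,411.39


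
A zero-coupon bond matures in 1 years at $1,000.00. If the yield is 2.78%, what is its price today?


Formula: Price = FV / (1 + r)^n
Substituting: Price = $1,000.00 / (1 + 0.0278)^1
Discount factor: (1.0278)^1 = 1.0278
Price = $1,000.00 / 1.0278 = $972.95

$972.95


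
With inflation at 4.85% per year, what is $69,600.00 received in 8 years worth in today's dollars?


Formula: Real value = nominal / (1 + inflation)^years
Price level: (1 + 0.0485)^8 = 1.460654
Real value = $69,600.00 / 1.460654 = $47,649.87

$47,649.87


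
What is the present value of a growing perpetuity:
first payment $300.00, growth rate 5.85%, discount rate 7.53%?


Formula: PV = C / (r - g)
Spread: r - g = 0.0753 - 0.0585 = 0.0168
Substituting: PV = $300.00 / 0.0168
PV = $17,857.14

$17,857.14


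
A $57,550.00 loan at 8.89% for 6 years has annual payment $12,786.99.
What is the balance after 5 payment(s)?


Formula: Balance = PV*(1+r)^k - PMT*((1+r)^k - 1)/r
Growth: (1 + 0.0889)^5 = 1.530876
Accumulated factor: ((1+r)^k - 1)/r = 5.971608
Balance = $57,550.00 * 1.530876 - $12,786.99 * 5.971608
Balance = $11,743.02

$11,743.02


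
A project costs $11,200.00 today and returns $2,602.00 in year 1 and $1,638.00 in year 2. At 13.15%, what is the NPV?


Formula: NPV = C0 + C1/(1+r) + C2/(1+r)^2
Discount C1: $2,602.00 / (1 + 0.1315) = $2,299.60
Discount C2: $1,638.00 / (1 + 0.1315)^2 = $1,279.40
NPV = -$11,200.00 + $2,299.60 + $1,279.40 = -$7,621.00

-$7,621.00


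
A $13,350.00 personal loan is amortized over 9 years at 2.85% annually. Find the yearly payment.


Formula: PMT = PV * r / (1 - (1+r)^(-n))
Denominator: 1 - (1 + 0.0285)^(-9) = 0.223464
Numerator: $13,350.00 * 0.0285 = 380.475
PMT = 380.475 / 0.223464 = $1,702.62

$1,702.62


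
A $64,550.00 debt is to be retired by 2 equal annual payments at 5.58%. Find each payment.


Formula: PMT = PV * r / (1 - (1+r)^(-n))
Denominator: 1 - (1 + 0.0558)^(-2) = 0.102909
Numerator: $64,550.00 * 0.0558 = 3601.89
PMT = 3601.89 / 0.102909 = $35,000.86

$35,000.86


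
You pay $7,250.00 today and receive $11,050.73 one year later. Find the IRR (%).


Formula: IRR = C1/C0 - 1
Substituting: IRR = $11,050.73 / $7,250.00 - 1
Ratio: 1.524239 - 1 = 0.524239
IRR = 52.4239%

52.4239%


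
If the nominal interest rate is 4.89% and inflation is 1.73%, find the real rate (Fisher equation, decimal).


Formula: (1 + r_real) = (1 + r_nom) / (1 + inflation)
Substituting: (1 + r_real) = 1.0489 / 1.0173
(1 + r_real) = 1.031063
r_real = 1.031063 - 1 = 0.031063

0.031063


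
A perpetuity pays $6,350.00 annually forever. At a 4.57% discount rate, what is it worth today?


Formula: PV = C / r
Substituting: PV = $6,350.00 / 0.0457
PV = $138,949.67

$138,949.67


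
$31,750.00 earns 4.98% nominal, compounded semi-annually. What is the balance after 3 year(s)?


Formula: FV = P * (1 + r/m)^(m*t)
Period rate: r/m = 0.0498 / 2 = 0.0249
Total periods: m*t = 2 * 3 = 6
Growth factor: (1 + 0.0249)^6 = 1.159015
FV = $31,750.00 * 1.159015 = $36,798.72

$36,798.72


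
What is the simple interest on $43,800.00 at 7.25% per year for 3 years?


Formula: I = P * r * t
Substituting: I = $43,800.00 * 0.0725 * 3
Step: I = $43,800.00 * 0.2175
I = $9,526.50

$9,526.50


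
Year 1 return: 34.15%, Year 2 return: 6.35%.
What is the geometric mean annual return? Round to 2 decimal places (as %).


Formula: Geometric mean = ((1+r1)*(1+r2))^(1/2) - 1
Product: (1 + 0.3415) * (1 + 0.0635) = 1.3415 * 1.0635 = 1.426685
Square root: 1.426685^0.5 = 1.194439
Geometric mean = 1.194439 - 1 = 0.194439
As percentage: 19.44%

19.44%


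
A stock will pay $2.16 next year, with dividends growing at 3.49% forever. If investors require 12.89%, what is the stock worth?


Formula: P = D1 / (r - g)
Spread: r - g = 0.1289 - 0.0349 = 0.094
Substituting: P = $2.16 / 0.094
P = $22.98

$22.98


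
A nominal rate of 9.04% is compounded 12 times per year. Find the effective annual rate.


Formula: EAR = (1 + r/m)^m - 1
Period rate: r/m = 0.0904 / 12 = 0.007533
Compounding: (1 + 0.007533)^12 = 1.094241
EAR = 1.094241 - 1 = 0.094241

0.094241


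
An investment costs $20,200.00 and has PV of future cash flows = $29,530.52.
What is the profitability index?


Formula: PI = PV(cash flows) / initial investment
Substituting: PI = $29,530.52 / $20,200.00
PI = 1.4619

1.4619


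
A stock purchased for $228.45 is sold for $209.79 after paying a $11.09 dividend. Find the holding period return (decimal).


Formula: HPR = (P1 - P0 + D) / P0
Gain: $209.79 - $228.45 + $11.09 = -$7.57
HPR = -$7.57 / $228.45 = -0.0331

-0.0331


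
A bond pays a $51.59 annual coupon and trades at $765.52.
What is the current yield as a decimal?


Formula: Current yield = annual coupon / price
Substituting: CY = $51.59 / $765.52
CY = 0.067392

0.067392


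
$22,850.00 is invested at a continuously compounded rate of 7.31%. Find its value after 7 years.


Formula: FV = P * e^(r*t)
Exponent: r*t = 0.0731 * 7 = 0.5117
e^(0.5117) = 1.668125
FV = $22,850.00 * 1.668125 = $38,116.65

$38,116.65


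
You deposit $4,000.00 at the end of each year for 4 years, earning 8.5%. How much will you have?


Formula: FV = PMT * ((1+r)^n - 1) / r
Growth factor: (1 + 0.085)^4 = 1.385859
Numerator: 1.385859 - 1 = 0.385859
FV = $4,000.00 * 0.385859 / 0.085 = $18,158.06

$18,158.06


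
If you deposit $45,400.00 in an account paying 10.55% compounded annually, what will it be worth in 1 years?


Formula: FV = P * (1 + r)^n
Substituting: FV = $45,400.00 * (1 + 0.1055)^1
Growth factor: (1.1055)^1 = 1.1055
FV = $45,400.00 * 1.1055 = $50,189.70

$50,189.70


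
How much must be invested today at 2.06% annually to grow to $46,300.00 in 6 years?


Formula: PV = FV / (1 + r)^n
Substituting: PV = $46,300.00 / (1 + 0.0206)^6
Discount factor: (1.0206)^6 = 1.130143
PV = $46,300.00 / 1.130143 = $40,968.27

$40,968.27


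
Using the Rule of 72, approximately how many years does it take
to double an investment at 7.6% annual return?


Formula: Years ≈ 72 / r
Substituting: Years ≈ 72 / 7.6
Years ≈ 9.5

9.5 years


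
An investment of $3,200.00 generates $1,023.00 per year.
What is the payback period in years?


Formula: Payback = investment / annual cash flow
Substituting: Payback = $3,200.00 / $1,023.00
Payback = 3.1281 years

3.1281 years


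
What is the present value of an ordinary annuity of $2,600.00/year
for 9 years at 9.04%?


Formula: PV = PMT * (1 - (1+r)^(-n)) / r
Discount factor: (1 + 0.0904)^(-9) = 0.45891
Bracket: 1 - 0.45891 = 0.54109
PV = $2,600.00 * 0.54109 / 0.0904 = $15,562.33

$15,562.33


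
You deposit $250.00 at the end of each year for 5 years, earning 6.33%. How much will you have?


Formula: FV = PMT * ((1+r)^n - 1) / r
Growth factor: (1 + 0.0633)^5 = 1.359187
Numerator: 1.359187 - 1 = 0.359187
FV = $250.00 * 0.359187 / 0.0633 = $1,418.59

$1,418.59


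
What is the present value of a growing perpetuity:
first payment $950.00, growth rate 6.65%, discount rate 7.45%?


Formula: PV = C / (r - g)
Spread: r - g = 0.0745 - 0.0665 = 0.008
Substituting: PV = $950.00 / 0.008
PV = $118,750.00

$118,750.00


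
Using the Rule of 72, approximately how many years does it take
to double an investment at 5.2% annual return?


Formula: Years ≈ 72 / r
Substituting: Years ≈ 72 / 5.2
Years ≈ 13.8

13.8 years


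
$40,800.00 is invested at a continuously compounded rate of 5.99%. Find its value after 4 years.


Formula: FV = P * e^(r*t)
Exponent: r*t = 0.0599 * 4 = 0.2396
e^(0.2396) = 1.270741
FV = $40,800.00 * 1.270741 = $51,846.22

$51,846.22


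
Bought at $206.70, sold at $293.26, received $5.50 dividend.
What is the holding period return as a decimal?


Formula: HPR = (P1 - P0 + D) / P0
Gain: $293.26 - $206.70 + $5.50 = $92.06
HPR = $92.06 / $206.70 = 0.4454

0.4454


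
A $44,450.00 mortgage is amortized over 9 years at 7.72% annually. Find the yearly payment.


Formula: PMT = PV * r / (1 - (1+r)^(-n))
Denominator: 1 - (1 + 0.0772)^(-9) = 0.487926
Numerator: $44,450.00 * 0.0772 = 3431.54
PMT = 3431.54 / 0.487926 = $7,032.91

$7,032.91


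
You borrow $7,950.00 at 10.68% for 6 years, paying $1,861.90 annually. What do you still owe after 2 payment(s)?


Formula: Balance = PV*(1+r)^k - PMT*((1+r)^k - 1)/r
Growth: (1 + 0.1068)^2 = 1.225006
Accumulated factor: ((1+r)^k - 1)/r = 2.1068
Balance = $7,950.00 * 1.225006 - $1,861.90 * 2.1068
Balance = $5,816.15

$5,816.15


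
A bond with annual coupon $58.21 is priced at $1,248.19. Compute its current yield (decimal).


Formula: Current yield = annual coupon / price
Substituting: CY = $58.21 / $1,248.19
CY = 0.046636

0.046636


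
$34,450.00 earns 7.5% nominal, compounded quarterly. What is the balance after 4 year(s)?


Formula: FV = P * (1 + r/m)^(m*t)
Period rate: r/m = 0.075 / 4 = 0.01875
Total periods: m*t = 4 * 4 = 16
Growth factor: (1 + 0.01875)^16 = 1.346114
FV = $34,450.00 * 1.346114 = $46,373.64

$46,373.64


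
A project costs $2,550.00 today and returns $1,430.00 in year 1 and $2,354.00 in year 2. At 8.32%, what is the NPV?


Formula: NPV = C0 + C1/(1+r) + C2/(1+r)^2
Discount C1: $1,430.00 / (1 + 0.0832) = $1,320.16
Discount C2: $2,354.00 / (1 + 0.0832)^2 = $2,006.27
NPV = -$2,550.00 + $1,320.16 + $2,006.27 = $776.43

$776.43


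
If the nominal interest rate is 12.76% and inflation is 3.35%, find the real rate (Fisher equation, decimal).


Formula: (1 + r_real) = (1 + r_nom) / (1 + inflation)
Substituting: (1 + r_real) = 1.1276 / 1.0335
(1 + r_real) = 1.09105
r_real = 1.09105 - 1 = 0.09105

0.09105


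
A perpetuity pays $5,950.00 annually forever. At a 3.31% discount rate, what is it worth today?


Formula: PV = C / r
Substituting: PV = $5,950.00 / 0.0331
PV = $179,758.31

$179,758.31


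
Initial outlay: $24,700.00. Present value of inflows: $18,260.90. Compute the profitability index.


Formula: PI = PV(cash flows) / initial investment
Substituting: PI = $18,260.90 / $24,700.00
PI = 0.7393

0.7393


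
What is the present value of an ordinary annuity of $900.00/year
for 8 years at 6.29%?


Formula: PV = PMT * (1 - (1+r)^(-n)) / r
Discount factor: (1 + 0.0629)^(-8) = 0.613848
Bracket: 1 - 0.613848 = 0.386152
PV = $900.00 * 0.386152 / 0.0629 = $5,525.23

$5,525.23


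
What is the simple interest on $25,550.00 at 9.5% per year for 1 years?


Formula: I = P * r * t
Substituting: I = $25,550.00 * 0.095 * 1
Step: I = $25,550.00 * 0.095
I = $2,427.25

$2,427.25


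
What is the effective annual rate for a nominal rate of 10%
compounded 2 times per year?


Formula: EAR = (1 + r/m)^m - 1
Period rate: r/m = 0.1 / 2 = 0.05
Compounding: (1 + 0.05)^2 = 1.1025
EAR = 1.1025 - 1 = 0.1025

0.1025


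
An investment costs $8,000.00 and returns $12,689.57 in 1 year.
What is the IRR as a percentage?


Formula: IRR = C1/C0 - 1
Substituting: IRR = $12,689.57 / $8,000.00 - 1
Ratio: 1.586196 - 1 = 0.586196
IRR = 58.6196%

58.6196%


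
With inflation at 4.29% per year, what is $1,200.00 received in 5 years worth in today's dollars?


Formula: Real value = nominal / (1 + inflation)^years
Price level: (1 + 0.0429)^5 = 1.233711
Real value = $1,200.00 / 1.233711 = $972.68

$972.68


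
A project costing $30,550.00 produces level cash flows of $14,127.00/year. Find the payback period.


Formula: Payback = investment / annual cash flow
Substituting: Payback = $30,550.00 / $14,127.00
Payback = 2.1625 years

2.1625 years


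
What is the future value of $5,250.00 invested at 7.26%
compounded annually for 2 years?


Formula: FV = P * (1 + r)^n
Substituting: FV = $5,250.00 * (1 + 0.0726)^2
Growth factor: (1.0726)^2 = 1.150471
FV = $5,250.00 * 1.150471 = $6,039.97

$6,039.97


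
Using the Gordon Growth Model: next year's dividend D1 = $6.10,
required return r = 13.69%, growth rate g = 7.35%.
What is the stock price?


Formula: P = D1 / (r - g)
Spread: r - g = 0.1369 - 0.0735 = 0.0634
Substituting: P = $6.10 / 0.0634
P = $96.21

$96.21


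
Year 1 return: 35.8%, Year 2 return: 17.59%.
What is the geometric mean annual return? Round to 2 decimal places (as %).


Formula: Geometric mean = ((1+r1)*(1+r2))^(1/2) - 1
Product: (1 + 0.358) * (1 + 0.1759) = 1.358 * 1.1759 = 1.596872
Square root: 1.596872^0.5 = 1.263674
Geometric mean = 1.263674 - 1 = 0.263674
As percentage: 26.37%

26.37%


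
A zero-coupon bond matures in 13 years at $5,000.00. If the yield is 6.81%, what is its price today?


Formula: Price = FV / (1 + r)^n
Substituting: Price = $5,000.00 / (1 + 0.0681)^13
Discount factor: (1.0681)^13 = 2.354805
Price = $5,000.00 / 2.354805 = $2,123.32

$2,123.32


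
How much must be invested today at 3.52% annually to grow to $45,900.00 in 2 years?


Formula: PV = FV / (1 + r)^n
Substituting: PV = $45,900.00 / (1 + 0.0352)^2
Discount factor: (1.0352)^2 = 1.071639
PV = $45,900.00 / 1.071639 = $42,831.59

$42,831.59


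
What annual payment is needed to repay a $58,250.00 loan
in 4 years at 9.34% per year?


Formula: PMT = PV * r / (1 - (1+r)^(-n))
Denominator: 1 - (1 + 0.0934)^(-4) = 0.300345
Numerator: $58,250.00 * 0.0934 = 5440.55
PMT = 5440.55 / 0.300345 = $18,114.31

$18,114.31


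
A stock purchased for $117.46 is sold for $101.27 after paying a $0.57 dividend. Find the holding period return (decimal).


Formula: HPR = (P1 - P0 + D) / P0
Gain: $101.27 - $117.46 + $0.57 = -$15.62
HPR = -$15.62 / $117.46 = -0.133

-0.133


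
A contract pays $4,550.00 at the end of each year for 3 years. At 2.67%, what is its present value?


Formula: PV = PMT * (1 - (1+r)^(-n)) / r
Discount factor: (1 + 0.0267)^(-3) = 0.923994
Bracket: 1 - 0.923994 = 0.076006
PV = $4,550.00 * 0.076006 / 0.0267 = $12,952.27

$12,952.27


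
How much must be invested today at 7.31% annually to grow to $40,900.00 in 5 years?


Formula: PV = FV / (1 + r)^n
Substituting: PV = $40,900.00 / (1 + 0.0731)^5
Discount factor: (1.0731)^5 = 1.422987
PV = $40,900.00 / 1.422987 = $28,742.35

$28,742.35


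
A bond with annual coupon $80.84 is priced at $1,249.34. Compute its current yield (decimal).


Formula: Current yield = annual coupon / price
Substituting: CY = $80.84 / $1,249.34
CY = 0.064706

0.064706


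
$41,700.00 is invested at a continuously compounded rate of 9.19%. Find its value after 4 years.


Formula: FV = P * e^(r*t)
Exponent: r*t = 0.0919 * 4 = 0.3676
e^(0.3676) = 1.444264
FV = $41,700.00 * 1.444264 = $60,225.82

$60,225.82


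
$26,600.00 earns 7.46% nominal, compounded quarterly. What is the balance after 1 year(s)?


Formula: FV = P * (1 + r/m)^(m*t)
Period rate: r/m = 0.0746 / 4 = 0.01865
Total periods: m*t = 4 * 1 = 4
Growth factor: (1 + 0.01865)^4 = 1.076713
FV = $26,600.00 * 1.076713 = $28,640.57

$28,640.57


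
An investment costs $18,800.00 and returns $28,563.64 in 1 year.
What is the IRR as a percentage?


Formula: IRR = C1/C0 - 1
Substituting: IRR = $28,563.64 / $18,800.00 - 1
Ratio: 1.519343 - 1 = 0.519343
IRR = 51.9343%

51.9343%


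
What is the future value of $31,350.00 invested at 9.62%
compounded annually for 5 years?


Formula: FV = P * (1 + r)^n
Substituting: FV = $31,350.00 * (1 + 0.0962)^5
Growth factor: (1.0962)^5 = 1.582884
FV = $31,350.00 * 1.582884 = $49,623.40

$49,623.40


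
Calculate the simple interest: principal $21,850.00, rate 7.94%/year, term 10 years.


Formula: I = P * r * t
Substituting: I = $21,850.00 * 0.0794 * 10
Step: I = $21,850.00 * 0.794
I = $17,348.90

$17,348.90


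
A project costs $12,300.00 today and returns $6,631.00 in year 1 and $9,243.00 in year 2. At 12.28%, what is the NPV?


Formula: NPV = C0 + C1/(1+r) + C2/(1+r)^2
Discount C1: $6,631.00 / (1 + 0.1228) = $5,905.77
Discount C2: $9,243.00 / (1 + 0.1228)^2 = $7,331.76
NPV = -$12,300.00 + $5,905.77 + $7,331.76 = $937.53

$937.53


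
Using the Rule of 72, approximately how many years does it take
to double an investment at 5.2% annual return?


Formula: Years ≈ 72 / r
Substituting: Years ≈ 72 / 5.2
Years ≈ 13.8

13.8 years


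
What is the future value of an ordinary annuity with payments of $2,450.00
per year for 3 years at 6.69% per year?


Formula: FV = PMT * ((1+r)^n - 1) / r
Growth factor: (1 + 0.0669)^3 = 1.214426
Numerator: 1.214426 - 1 = 0.214426
FV = $2,450.00 * 0.214426 / 0.0669 = $7,852.68

$7,852.68


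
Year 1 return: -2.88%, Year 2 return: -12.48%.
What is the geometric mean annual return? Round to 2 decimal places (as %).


Formula: Geometric mean = ((1+r1)*(1+r2))^(1/2) - 1
Product: (1 + -0.0288) * (1 + -0.1248) = 0.9712 * 0.8752 = 0.849994
Square root: 0.849994^0.5 = 0.921951
Geometric mean = 0.921951 - 1 = -0.078049
As percentage: -7.80%

-7.80%


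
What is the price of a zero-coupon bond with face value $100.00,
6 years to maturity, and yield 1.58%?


Formula: Price = FV / (1 + r)^n
Substituting: Price = $100.00 / (1 + 0.0158)^6
Discount factor: (1.0158)^6 = 1.098624
Price = $100.00 / 1.098624 = $91.02

$91.02


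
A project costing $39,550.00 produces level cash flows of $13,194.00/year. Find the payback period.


Formula: Payback = investment / annual cash flow
Substituting: Payback = $39,550.00 / $13,194.00
Payback = 2.9976 years

2.9976 years


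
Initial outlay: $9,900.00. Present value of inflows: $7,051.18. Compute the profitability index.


Formula: PI = PV(cash flows) / initial investment
Substituting: PI = $7,051.18 / $9,900.00
PI = 0.7122

0.7122


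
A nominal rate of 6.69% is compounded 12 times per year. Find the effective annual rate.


Formula: EAR = (1 + r/m)^m - 1
Period rate: r/m = 0.0669 / 12 = 0.005575
Compounding: (1 + 0.005575)^12 = 1.06899
EAR = 1.06899 - 1 = 0.06899

0.06899


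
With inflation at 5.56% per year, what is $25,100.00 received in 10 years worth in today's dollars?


Formula: Real value = nominal / (1 + inflation)^years
Price level: (1 + 0.0556)^10 = 1.717884
Real value = $25,100.00 / 1.717884 = $14,611.00

$14,611.00


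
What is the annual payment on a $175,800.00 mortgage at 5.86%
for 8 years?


Formula: PMT = PV * r / (1 - (1+r)^(-n))
Denominator: 1 - (1 + 0.0586)^(-8) = 0.365919
Numerator: $175,800.00 * 0.0586 = 10301.88
PMT = 10301.88 / 0.365919 = $28,153.46

$28,153.46


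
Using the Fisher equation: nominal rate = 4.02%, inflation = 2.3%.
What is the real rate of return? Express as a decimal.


Formula: (1 + r_real) = (1 + r_nom) / (1 + inflation)
Substituting: (1 + r_real) = 1.0402 / 1.023
(1 + r_real) = 1.016813
r_real = 1.016813 - 1 = 0.016813

0.016813


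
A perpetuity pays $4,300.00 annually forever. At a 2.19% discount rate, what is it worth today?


Formula: PV = C / r
Substituting: PV = $4,300.00 / 0.0219
PV = $196,347.03

$196,347.03


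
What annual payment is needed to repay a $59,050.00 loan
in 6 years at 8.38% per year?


Formula: PMT = PV * r / (1 - (1+r)^(-n))
Denominator: 1 - (1 + 0.0838)^(-6) = 0.382972
Numerator: $59,050.00 * 0.0838 = 4948.39
PMT = 4948.39 / 0.382972 = $12,921.03

$12,921.03


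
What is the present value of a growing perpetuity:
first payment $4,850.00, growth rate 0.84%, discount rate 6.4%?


Formula: PV = C / (r - g)
Spread: r - g = 0.064 - 0.0084 = 0.0556
Substituting: PV = $4,850.00 / 0.0556
PV = $87,230.22

$87,230.22


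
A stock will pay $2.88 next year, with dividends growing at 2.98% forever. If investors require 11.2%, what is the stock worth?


Formula: P = D1 / (r - g)
Spread: r - g = 0.112 - 0.0298 = 0.0822
Substituting: P = $2.88 / 0.0822
P = $35.04

$35.04


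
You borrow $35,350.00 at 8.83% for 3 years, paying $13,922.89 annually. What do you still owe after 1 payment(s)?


Formula: Balance = PV*(1+r)^k - PMT*((1+r)^k - 1)/r
Growth: (1 + 0.0883)^1 = 1.0883
Accumulated factor: ((1+r)^k - 1)/r = 1.0
Balance = $35,350.00 * 1.0883 - $13,922.89 * 1.0
Balance = $24,548.52

$24,548.52


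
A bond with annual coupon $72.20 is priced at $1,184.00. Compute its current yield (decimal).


Formula: Current yield = annual coupon / price
Substituting: CY = $72.20 / $1,184.00
CY = 0.06098

0.06098


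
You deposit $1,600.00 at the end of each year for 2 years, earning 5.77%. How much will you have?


Formula: FV = PMT * ((1+r)^n - 1) / r
Growth factor: (1 + 0.0577)^2 = 1.118729
Numerator: 1.118729 - 1 = 0.118729
FV = $1,600.00 * 0.118729 / 0.0577 = $3,292.32

$3,292.32


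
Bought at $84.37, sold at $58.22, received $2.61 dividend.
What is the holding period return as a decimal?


Formula: HPR = (P1 - P0 + D) / P0
Gain: $58.22 - $84.37 + $2.61 = -$23.54
HPR = -$23.54 / $84.37 = -0.279

-0.279


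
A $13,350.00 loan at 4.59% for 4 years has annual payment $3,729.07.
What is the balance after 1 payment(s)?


Formula: Balance = PV*(1+r)^k - PMT*((1+r)^k - 1)/r
Growth: (1 + 0.0459)^1 = 1.0459
Accumulated factor: ((1+r)^k - 1)/r = 1.0
Balance = $13,350.00 * 1.0459 - $3,729.07 * 1.0
Balance = $10,233.70

$10,233.70


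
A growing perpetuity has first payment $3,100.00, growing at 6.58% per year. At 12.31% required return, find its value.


Formula: PV = C / (r - g)
Spread: r - g = 0.1231 - 0.0658 = 0.0573
Substituting: PV = $3,100.00 / 0.0573
PV = $54,101.22

$54,101.22


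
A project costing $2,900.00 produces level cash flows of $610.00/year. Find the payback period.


Formula: Payback = investment / annual cash flow
Substituting: Payback = $2,900.00 / $610.00
Payback = 4.7541 years

4.7541 years


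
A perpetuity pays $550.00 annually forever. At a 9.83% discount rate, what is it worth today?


Formula: PV = C / r
Substituting: PV = $550.00 / 0.0983
PV = $5,595.12

$5,595.12


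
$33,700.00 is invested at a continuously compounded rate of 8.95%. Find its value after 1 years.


Formula: FV = P * e^(r*t)
Exponent: r*t = 0.0895 * 1 = 0.0895
e^(0.0895) = 1.093627
FV = $33,700.00 * 1.093627 = $36,855.24

$36,855.24


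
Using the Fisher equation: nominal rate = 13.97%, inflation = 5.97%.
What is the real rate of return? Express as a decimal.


Formula: (1 + r_real) = (1 + r_nom) / (1 + inflation)
Substituting: (1 + r_real) = 1.1397 / 1.0597
(1 + r_real) = 1.075493
r_real = 1.075493 - 1 = 0.075493

0.075493


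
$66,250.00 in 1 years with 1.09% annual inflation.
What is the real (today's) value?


Formula: Real value = nominal / (1 + inflation)^years
Price level: (1 + 0.0109)^1 = 1.0109
Real value = $66,250.00 / 1.0109 = $65,535.66

$65,535.66


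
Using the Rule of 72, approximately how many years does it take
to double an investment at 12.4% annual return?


Formula: Years ≈ 72 / r
Substituting: Years ≈ 72 / 12.4
Years ≈ 5.8

5.8 years


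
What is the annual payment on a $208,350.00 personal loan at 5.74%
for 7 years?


Formula: PMT = PV * r / (1 - (1+r)^(-n))
Denominator: 1 - (1 + 0.0574)^(-7) = 0.323411
Numerator: $208,350.00 * 0.0574 = 11959.29
PMT = 11959.29 / 0.323411 = $36,978.60

$36,978.60


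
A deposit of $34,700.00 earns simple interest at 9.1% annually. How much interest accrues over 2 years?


Formula: I = P * r * t
Substituting: I = $34,700.00 * 0.091 * 2
Step: I = $34,700.00 * 0.182
I = $6,315.40

$6,315.40


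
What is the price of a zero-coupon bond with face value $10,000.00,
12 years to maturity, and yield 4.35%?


Formula: Price = FV / (1 + r)^n
Substituting: Price = $10,000.00 / (1 + 0.0435)^12
Discount factor: (1.0435)^12 = 1.6669
Price = $10,000.00 / 1.6669 = $5,999.16

$5,999.16


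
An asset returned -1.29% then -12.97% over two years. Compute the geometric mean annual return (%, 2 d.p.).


Formula: Geometric mean = ((1+r1)*(1+r2))^(1/2) - 1
Product: (1 + -0.0129) * (1 + -0.1297) = 0.9871 * 0.8703 = 0.859073
Square root: 0.859073^0.5 = 0.926862
Geometric mean = 0.926862 - 1 = -0.073138
As percentage: -7.31%

-7.31%


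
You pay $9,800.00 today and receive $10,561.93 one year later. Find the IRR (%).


Formula: IRR = C1/C0 - 1
Substituting: IRR = $10,561.93 / $9,800.00 - 1
Ratio: 1.077748 - 1 = 0.077748
IRR = 7.7748%

7.7748%


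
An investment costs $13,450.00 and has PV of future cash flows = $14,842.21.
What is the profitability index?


Formula: PI = PV(cash flows) / initial investment
Substituting: PI = $14,842.21 / $13,450.00
PI = 1.1035

1.1035


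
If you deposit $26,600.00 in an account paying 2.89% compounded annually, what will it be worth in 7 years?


Formula: FV = P * (1 + r)^n
Substituting: FV = $26,600.00 * (1 + 0.0289)^7
Growth factor: (1.0289)^7 = 1.220709
FV = $26,600.00 * 1.220709 = $32,470.86

$32,470.86


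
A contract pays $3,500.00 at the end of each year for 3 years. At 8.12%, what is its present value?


Formula: PV = PMT * (1 - (1+r)^(-n)) / r
Discount factor: (1 + 0.0812)^(-3) = 0.791192
Bracket: 1 - 0.791192 = 0.208808
PV = $3,500.00 * 0.208808 / 0.0812 = $9,000.34

$9,000.34


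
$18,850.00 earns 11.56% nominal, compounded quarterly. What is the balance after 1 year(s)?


Formula: FV = P * (1 + r/m)^(m*t)
Period rate: r/m = 0.1156 / 4 = 0.0289
Total periods: m*t = 4 * 1 = 4
Growth factor: (1 + 0.0289)^4 = 1.120709
FV = $18,850.00 * 1.120709 = $21,125.36

$21,125.36


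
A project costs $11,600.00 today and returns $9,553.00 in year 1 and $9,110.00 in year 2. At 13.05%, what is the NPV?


Formula: NPV = C0 + C1/(1+r) + C2/(1+r)^2
Discount C1: $9,553.00 / (1 + 0.1305) = $8,450.24
Discount C2: $9,110.00 / (1 + 0.1305)^2 = $7,128.16
NPV = -$11,600.00 + $8,450.24 + $7,128.16 = $3,978.40

$3,978.40


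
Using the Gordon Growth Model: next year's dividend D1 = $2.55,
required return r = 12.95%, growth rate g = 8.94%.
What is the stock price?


Formula: P = D1 / (r - g)
Spread: r - g = 0.1295 - 0.0894 = 0.0401
Substituting: P = $2.55 / 0.0401
P = $63.59

$63.59


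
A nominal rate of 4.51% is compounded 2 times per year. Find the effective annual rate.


Formula: EAR = (1 + r/m)^m - 1
Period rate: r/m = 0.0451 / 2 = 0.02255
Compounding: (1 + 0.02255)^2 = 1.045609
EAR = 1.045609 - 1 = 0.045609

0.045609


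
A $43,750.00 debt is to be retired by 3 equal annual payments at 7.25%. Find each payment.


Formula: PMT = PV * r / (1 - (1+r)^(-n))
Denominator: 1 - (1 + 0.0725)^(-3) = 0.189397
Numerator: $43,750.00 * 0.0725 = 3171.875
PMT = 3171.875 / 0.189397 = $16,747.21

$16,747.21


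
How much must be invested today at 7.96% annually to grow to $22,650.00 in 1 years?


Formula: PV = FV / (1 + r)^n
Substituting: PV = $22,650.00 / (1 + 0.0796)^1
Discount factor: (1.0796)^1 = 1.0796
PV = $22,650.00 / 1.0796 = $20,979.99

$20,979.99


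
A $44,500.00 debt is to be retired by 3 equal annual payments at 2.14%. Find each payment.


Formula: PMT = PV * r / (1 - (1+r)^(-n))
Denominator: 1 - (1 + 0.0214)^(-3) = 0.061547
Numerator: $44,500.00 * 0.0214 = 952.3
PMT = 952.3 / 0.061547 = $15,472.68

$15,472.68
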